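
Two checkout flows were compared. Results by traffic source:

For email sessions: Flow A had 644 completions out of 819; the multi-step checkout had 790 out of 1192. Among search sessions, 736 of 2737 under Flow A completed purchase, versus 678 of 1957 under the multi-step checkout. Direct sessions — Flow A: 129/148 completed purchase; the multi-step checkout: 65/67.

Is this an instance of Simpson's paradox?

No

Email: Flow A 644/819 = 78.6%, the multi-step checkout 790/1192 = 66.3% → Flow A
Search: Flow A 736/2737 = 26.9%, the multi-step checkout 678/1957 = 34.6% → the multi-step checkout
Direct: Flow A 129/148 = 87.2%, the multi-step checkout 65/67 = 97.0% → the multi-step checkout
Overall: Flow A 1509/3704 = 40.7%, the multi-step checkout 1533/3216 = 47.7% → the multi-step checkout
Neither sweeps: Flow A wins 1 of 3 groups, the multi-step checkout wins 2. The multi-step checkout wins overall but not every group — no Simpson reversal.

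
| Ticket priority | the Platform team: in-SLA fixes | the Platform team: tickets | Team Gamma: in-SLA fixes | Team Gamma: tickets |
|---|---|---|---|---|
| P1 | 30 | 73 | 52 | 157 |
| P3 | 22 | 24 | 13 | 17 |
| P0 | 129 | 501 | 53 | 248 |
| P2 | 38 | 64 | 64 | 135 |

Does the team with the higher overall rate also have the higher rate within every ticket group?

Yes

P1: the Platform team 30/73 = 41.1%, Team Gamma 52/157 = 33.1% → the Platform team
P3: the Platform team 22/24 = 91.7%, Team Gamma 13/17 = 76.5% → the Platform team
P0: the Platform team 129/501 = 25.7%, Team Gamma 53/248 = 21.4% → the Platform team
P2: the Platform team 38/64 = 59.4%, Team Gamma 64/135 = 47.4% → the Platform team
Overall: the Platform team 219/662 = 33.1%, Team Gamma 182/557 = 32.7% → the Platform team
The Platform team wins overall and in every ticket group — no reversal.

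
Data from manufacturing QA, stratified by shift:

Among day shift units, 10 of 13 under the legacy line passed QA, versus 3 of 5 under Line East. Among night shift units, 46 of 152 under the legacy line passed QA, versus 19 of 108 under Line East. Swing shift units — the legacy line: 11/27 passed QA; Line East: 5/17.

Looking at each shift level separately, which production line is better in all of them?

the legacy line

Day shift: the legacy line 10/13 = 76.9%, Line East 3/5 = 60.0% → the legacy line
Night shift: the legacy line 46/152 = 30.3%, Line East 19/108 = 17.6% → the legacy line
Swing shift: the legacy line 11/27 = 40.7%, Line East 5/17 = 29.4% → the legacy line
The legacy line has the higher rate in all 3 groups.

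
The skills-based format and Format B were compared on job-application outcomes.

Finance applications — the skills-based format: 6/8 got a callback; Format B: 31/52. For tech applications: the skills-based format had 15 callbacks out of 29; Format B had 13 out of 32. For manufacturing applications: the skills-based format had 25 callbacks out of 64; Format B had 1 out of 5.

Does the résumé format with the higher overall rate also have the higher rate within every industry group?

Finance: the skills-based format 6/8 = 75.0%, Format B 31/52 = 59.6% → the skills-based format
Tech: the skills-based format 15/29 = 51.7%, Format B 13/32 = 40.6% → the skills-based format
Manufacturing: the skills-based format 25/64 = 39.1%, Format B 1/5 = 20.0% → the skills-based format
Overall: the skills-based format 46/101 = 45.5%, Format B 45/89 = 50.6% → Format B
The skills-based format wins each industry group but Format B wins overall — the comparison reverses. The skills-based format's applications skew toward manufacturing, which has a lower base rate.

No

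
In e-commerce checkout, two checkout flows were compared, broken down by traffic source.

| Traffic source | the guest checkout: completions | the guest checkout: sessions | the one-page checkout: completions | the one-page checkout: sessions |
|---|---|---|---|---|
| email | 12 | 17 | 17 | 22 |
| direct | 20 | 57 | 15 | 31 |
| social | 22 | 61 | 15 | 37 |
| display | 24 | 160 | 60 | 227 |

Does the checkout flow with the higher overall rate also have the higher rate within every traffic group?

Yes

Email: the guest checkout 12/17 = 70.6%, the one-page checkout 17/22 = 77.3% → the one-page checkout
Direct: the guest checkout 20/57 = 35.1%, the one-page checkout 15/31 = 48.4% → the one-page checkout
Social: the guest checkout 22/61 = 36.1%, the one-page checkout 15/37 = 40.5% → the one-page checkout
Display: the guest checkout 24/160 = 15.0%, the one-page checkout 60/227 = 26.4% → the one-page checkout
Overall: the guest checkout 78/295 = 26.4%, the one-page checkout 107/317 = 33.8% → the one-page checkout
The one-page checkout wins overall and in every traffic group — no reversal.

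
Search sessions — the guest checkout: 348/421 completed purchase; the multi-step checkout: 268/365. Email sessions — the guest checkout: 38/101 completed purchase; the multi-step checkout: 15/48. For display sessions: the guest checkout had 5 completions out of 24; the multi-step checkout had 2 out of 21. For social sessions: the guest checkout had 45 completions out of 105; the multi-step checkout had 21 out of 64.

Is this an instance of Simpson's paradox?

No

Search: the guest checkout 348/421 = 82.7%, the multi-step checkout 268/365 = 73.4% → the guest checkout
Email: the guest checkout 38/101 = 37.6%, the multi-step checkout 15/48 = 31.2% → the guest checkout
Display: the guest checkout 5/24 = 20.8%, the multi-step checkout 2/21 = 9.5% → the guest checkout
Social: the guest checkout 45/105 = 42.9%, the multi-step checkout 21/64 = 32.8% → the guest checkout
Overall: the guest checkout 436/651 = 67.0%, the multi-step checkout 306/498 = 61.4% → the guest checkout
The guest checkout wins overall and in every traffic group — no reversal.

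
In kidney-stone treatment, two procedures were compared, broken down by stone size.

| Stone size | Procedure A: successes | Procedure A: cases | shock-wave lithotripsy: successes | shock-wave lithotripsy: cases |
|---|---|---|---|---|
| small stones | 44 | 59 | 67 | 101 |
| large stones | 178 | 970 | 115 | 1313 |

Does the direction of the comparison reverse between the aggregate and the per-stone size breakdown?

Small stones: Procedure A 44/59 = 74.6%, shock-wave lithotripsy 67/101 = 66.3% → Procedure A
Large stones: Procedure A 178/970 = 18.4%, shock-wave lithotripsy 115/1313 = 8.8% → Procedure A
Overall: Procedure A 222/1029 = 21.6%, shock-wave lithotripsy 182/1414 = 12.9% → Procedure A
Procedure A wins overall and in every stone group — no reversal.

No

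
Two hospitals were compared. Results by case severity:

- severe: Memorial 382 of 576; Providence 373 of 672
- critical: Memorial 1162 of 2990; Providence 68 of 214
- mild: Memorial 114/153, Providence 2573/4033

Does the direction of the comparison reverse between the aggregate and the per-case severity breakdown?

Yes

Severe: Memorial 382/576 = 66.3%, Providence 373/672 = 55.5% → Memorial
Critical: Memorial 1162/2990 = 38.9%, Providence 68/214 = 31.8% → Memorial
Mild: Memorial 114/153 = 74.5%, Providence 2573/4033 = 63.8% → Memorial
Overall: Memorial 1658/3719 = 44.6%, Providence 3014/4919 = 61.3% → Providence
Memorial wins each case group but Providence wins overall — the comparison reverses. Memorial's patients skew toward critical, which has a lower base rate.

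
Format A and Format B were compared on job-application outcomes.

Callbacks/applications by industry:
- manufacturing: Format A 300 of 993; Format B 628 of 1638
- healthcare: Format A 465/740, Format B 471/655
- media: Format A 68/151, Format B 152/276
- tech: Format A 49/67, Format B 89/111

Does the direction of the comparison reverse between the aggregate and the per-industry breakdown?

Manufacturing: Format A 300/993 = 30.2%, Format B 628/1638 = 38.3% → Format B
Healthcare: Format A 465/740 = 62.8%, Format B 471/655 = 71.9% → Format B
Media: Format A 68/151 = 45.0%, Format B 152/276 = 55.1% → Format B
Tech: Format A 49/67 = 73.1%, Format B 89/111 = 80.2% → Format B
Overall: Format A 882/1951 = 45.2%, Format B 1340/2680 = 50.0% → Format B
Format B wins overall and in every industry group — no reversal.

No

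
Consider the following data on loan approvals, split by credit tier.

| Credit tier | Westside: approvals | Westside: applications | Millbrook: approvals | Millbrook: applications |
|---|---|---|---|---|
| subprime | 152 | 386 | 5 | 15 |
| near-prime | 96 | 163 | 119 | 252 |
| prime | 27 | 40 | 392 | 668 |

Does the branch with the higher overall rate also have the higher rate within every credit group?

Subprime: Westside 152/386 = 39.4%, Millbrook 5/15 = 33.3% → Westside
Near-prime: Westside 96/163 = 58.9%, Millbrook 119/252 = 47.2% → Westside
Prime: Westside 27/40 = 67.5%, Millbrook 392/668 = 58.7% → Westside
Overall: Westside 275/589 = 46.7%, Millbrook 516/935 = 55.2% → Millbrook
Westside wins each credit group but Millbrook wins overall — the comparison reverses. Westside's applications skew toward subprime, which has a lower base rate.

No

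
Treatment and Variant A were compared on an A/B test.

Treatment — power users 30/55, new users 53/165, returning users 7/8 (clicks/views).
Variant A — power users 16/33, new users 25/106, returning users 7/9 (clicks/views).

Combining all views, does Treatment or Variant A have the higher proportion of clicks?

Power users: Treatment 30/55 = 54.5%, Variant A 16/33 = 48.5% → Treatment
New users: Treatment 53/165 = 32.1%, Variant A 25/106 = 23.6% → Treatment
Returning users: Treatment 7/8 = 87.5%, Variant A 7/9 = 77.8% → Treatment
Overall: Treatment 90/228 = 39.5%, Variant A 48/148 = 32.4% → Treatment

Treatment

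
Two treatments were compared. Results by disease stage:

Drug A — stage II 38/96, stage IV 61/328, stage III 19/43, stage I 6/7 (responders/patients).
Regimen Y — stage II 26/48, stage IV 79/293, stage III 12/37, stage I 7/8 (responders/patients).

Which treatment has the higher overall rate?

Stage II: Drug A 38/96 = 39.6%, Regimen Y 26/48 = 54.2% → Regimen Y
Stage IV: Drug A 61/328 = 18.6%, Regimen Y 79/293 = 27.0% → Regimen Y
Stage III: Drug A 19/43 = 44.2%, Regimen Y 12/37 = 32.4% → Drug A
Stage I: Drug A 6/7 = 85.7%, Regimen Y 7/8 = 87.5% → Regimen Y
Overall: Drug A 124/474 = 26.2%, Regimen Y 124/386 = 32.1% → Regimen Y
(Neither sweeps every disease group, but Regimen Y has the higher pooled rate.)

Regimen Y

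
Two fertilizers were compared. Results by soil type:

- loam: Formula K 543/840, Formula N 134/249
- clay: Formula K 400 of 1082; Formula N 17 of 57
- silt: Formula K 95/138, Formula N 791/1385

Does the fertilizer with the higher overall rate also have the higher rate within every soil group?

Loam: Formula K 543/840 = 64.6%, Formula N 134/249 = 53.8% → Formula K
Clay: Formula K 400/1082 = 37.0%, Formula N 17/57 = 29.8% → Formula K
Silt: Formula K 95/138 = 68.8%, Formula N 791/1385 = 57.1% → Formula K
Overall: Formula K 1038/2060 = 50.4%, Formula N 942/1691 = 55.7% → Formula N
Formula K wins each soil group but Formula N wins overall — the comparison reverses. Formula K's plots skew toward clay, which has a lower base rate.

No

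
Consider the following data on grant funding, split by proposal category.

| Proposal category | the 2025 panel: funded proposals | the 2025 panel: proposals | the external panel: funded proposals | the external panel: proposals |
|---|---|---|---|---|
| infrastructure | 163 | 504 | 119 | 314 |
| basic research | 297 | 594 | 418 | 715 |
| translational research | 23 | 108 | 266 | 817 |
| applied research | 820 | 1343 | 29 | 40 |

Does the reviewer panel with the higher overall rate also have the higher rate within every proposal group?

Infrastructure: the 2025 panel 163/504 = 32.3%, the external panel 119/314 = 37.9% → the external panel
Basic research: the 2025 panel 297/594 = 50.0%, the external panel 418/715 = 58.5% → the external panel
Translational research: the 2025 panel 23/108 = 21.3%, the external panel 266/817 = 32.6% → the external panel
Applied research: the 2025 panel 820/1343 = 61.1%, the external panel 29/40 = 72.5% → the external panel
Overall: the 2025 panel 1303/2549 = 51.1%, the external panel 832/1886 = 44.1% → the 2025 panel
The external panel wins each proposal group but the 2025 panel wins overall — the comparison reverses. The external panel's proposals skew toward translational research, which has a lower base rate.

No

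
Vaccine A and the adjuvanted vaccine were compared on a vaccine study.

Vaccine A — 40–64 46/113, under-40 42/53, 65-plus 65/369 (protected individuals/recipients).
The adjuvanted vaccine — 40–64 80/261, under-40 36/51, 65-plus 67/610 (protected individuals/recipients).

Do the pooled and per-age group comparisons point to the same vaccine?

Yes

40–64: Vaccine A 46/113 = 40.7%, the adjuvanted vaccine 80/261 = 30.7% → Vaccine A
Under-40: Vaccine A 42/53 = 79.2%, the adjuvanted vaccine 36/51 = 70.6% → Vaccine A
65-plus: Vaccine A 65/369 = 17.6%, the adjuvanted vaccine 67/610 = 11.0% → Vaccine A
Overall: Vaccine A 153/535 = 28.6%, the adjuvanted vaccine 183/922 = 19.8% → Vaccine A
Vaccine A wins overall and in every age group — no reversal.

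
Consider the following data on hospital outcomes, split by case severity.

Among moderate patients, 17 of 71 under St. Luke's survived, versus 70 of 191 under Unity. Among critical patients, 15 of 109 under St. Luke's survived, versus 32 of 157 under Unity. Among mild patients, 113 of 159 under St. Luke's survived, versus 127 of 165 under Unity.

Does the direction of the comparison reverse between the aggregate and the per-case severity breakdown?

Moderate: St. Luke's 17/71 = 23.9%, Unity 70/191 = 36.6% → Unity
Critical: St. Luke's 15/109 = 13.8%, Unity 32/157 = 20.4% → Unity
Mild: St. Luke's 113/159 = 71.1%, Unity 127/165 = 77.0% → Unity
Overall: St. Luke's 145/339 = 42.8%, Unity 229/513 = 44.6% → Unity
Unity wins overall and in every case group — no reversal.

No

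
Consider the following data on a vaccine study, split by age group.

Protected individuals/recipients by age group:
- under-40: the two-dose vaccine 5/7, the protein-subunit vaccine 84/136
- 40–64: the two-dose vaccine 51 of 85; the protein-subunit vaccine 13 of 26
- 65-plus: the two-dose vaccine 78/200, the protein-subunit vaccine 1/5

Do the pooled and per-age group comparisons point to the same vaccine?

No

Under-40: the two-dose vaccine 5/7 = 71.4%, the protein-subunit vaccine 84/136 = 61.8% → the two-dose vaccine
40–64: the two-dose vaccine 51/85 = 60.0%, the protein-subunit vaccine 13/26 = 50.0% → the two-dose vaccine
65-plus: the two-dose vaccine 78/200 = 39.0%, the protein-subunit vaccine 1/5 = 20.0% → the two-dose vaccine
Overall: the two-dose vaccine 134/292 = 45.9%, the protein-subunit vaccine 98/167 = 58.7% → the protein-subunit vaccine
The two-dose vaccine wins each age group but the protein-subunit vaccine wins overall — the comparison reverses. The two-dose vaccine's recipients skew toward 65-plus, which has a lower base rate.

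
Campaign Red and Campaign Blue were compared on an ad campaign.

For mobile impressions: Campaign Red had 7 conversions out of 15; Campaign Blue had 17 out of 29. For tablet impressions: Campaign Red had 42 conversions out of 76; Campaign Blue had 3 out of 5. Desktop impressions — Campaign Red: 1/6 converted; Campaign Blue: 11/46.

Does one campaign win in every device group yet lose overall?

Mobile: Campaign Red 7/15 = 46.7%, Campaign Blue 17/29 = 58.6% → Campaign Blue
Tablet: Campaign Red 42/76 = 55.3%, Campaign Blue 3/5 = 60.0% → Campaign Blue
Desktop: Campaign Red 1/6 = 16.7%, Campaign Blue 11/46 = 23.9% → Campaign Blue
Overall: Campaign Red 50/97 = 51.5%, Campaign Blue 31/80 = 38.8% → Campaign Red
Campaign Blue wins each device group but Campaign Red wins overall — the comparison reverses. Campaign Blue's impressions skew toward desktop, which has a lower base rate.

Yes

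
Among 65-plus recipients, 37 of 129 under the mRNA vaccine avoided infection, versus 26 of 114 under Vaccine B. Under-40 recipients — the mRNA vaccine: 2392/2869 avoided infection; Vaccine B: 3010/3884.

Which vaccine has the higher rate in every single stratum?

the mRNA vaccine

65-plus: the mRNA vaccine 37/129 = 28.7%, Vaccine B 26/114 = 22.8% → the mRNA vaccine
Under-40: the mRNA vaccine 2392/2869 = 83.4%, Vaccine B 3010/3884 = 77.5% → the mRNA vaccine
The mRNA vaccine has the higher rate in both groups.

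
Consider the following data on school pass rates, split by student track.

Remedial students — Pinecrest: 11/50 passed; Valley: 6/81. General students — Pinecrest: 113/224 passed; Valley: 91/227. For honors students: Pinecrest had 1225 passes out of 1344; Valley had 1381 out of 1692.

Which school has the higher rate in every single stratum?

Remedial: Pinecrest 11/50 = 22.0%, Valley 6/81 = 7.4% → Pinecrest
General: Pinecrest 113/224 = 50.4%, Valley 91/227 = 40.1% → Pinecrest
Honors: Pinecrest 1225/1344 = 91.1%, Valley 1381/1692 = 81.6% → Pinecrest
Pinecrest has the higher rate in all 3 groups.

Pinecrest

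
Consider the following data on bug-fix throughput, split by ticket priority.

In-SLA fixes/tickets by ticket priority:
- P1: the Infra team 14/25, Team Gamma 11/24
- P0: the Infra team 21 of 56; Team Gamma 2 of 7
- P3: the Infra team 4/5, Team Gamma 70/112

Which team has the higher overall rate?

P1: the Infra team 14/25 = 56.0%, Team Gamma 11/24 = 45.8% → the Infra team
P0: the Infra team 21/56 = 37.5%, Team Gamma 2/7 = 28.6% → the Infra team
P3: the Infra team 4/5 = 80.0%, Team Gamma 70/112 = 62.5% → the Infra team
Overall: the Infra team 39/86 = 45.3%, Team Gamma 83/143 = 58.0% → Team Gamma
(The Infra team wins every ticket group but Team Gamma wins overall — the Infra team's tickets skew toward the low-rate P0 group.)

Team Gamma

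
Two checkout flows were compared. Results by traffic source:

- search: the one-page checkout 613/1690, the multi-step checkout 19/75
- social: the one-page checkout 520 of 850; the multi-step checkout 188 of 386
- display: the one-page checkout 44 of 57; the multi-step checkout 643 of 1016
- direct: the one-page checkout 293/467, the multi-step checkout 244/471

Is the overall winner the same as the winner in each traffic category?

No

Search: the one-page checkout 613/1690 = 36.3%, the multi-step checkout 19/75 = 25.3% → the one-page checkout
Social: the one-page checkout 520/850 = 61.2%, the multi-step checkout 188/386 = 48.7% → the one-page checkout
Display: the one-page checkout 44/57 = 77.2%, the multi-step checkout 643/1016 = 63.3% → the one-page checkout
Direct: the one-page checkout 293/467 = 62.7%, the multi-step checkout 244/471 = 51.8% → the one-page checkout
Overall: the one-page checkout 1470/3064 = 48.0%, the multi-step checkout 1094/1948 = 56.2% → the multi-step checkout
The one-page checkout wins each traffic group but the multi-step checkout wins overall — the comparison reverses. The one-page checkout's sessions skew toward search, which has a lower base rate.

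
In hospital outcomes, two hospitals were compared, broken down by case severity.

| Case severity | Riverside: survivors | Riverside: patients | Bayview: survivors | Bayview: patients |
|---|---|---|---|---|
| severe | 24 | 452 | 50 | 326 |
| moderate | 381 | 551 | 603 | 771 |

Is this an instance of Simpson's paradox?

No

Severe: Riverside 24/452 = 5.3%, Bayview 50/326 = 15.3% → Bayview
Moderate: Riverside 381/551 = 69.1%, Bayview 603/771 = 78.2% → Bayview
Overall: Riverside 405/1003 = 40.4%, Bayview 653/1097 = 59.5% → Bayview
Bayview wins overall and in every case group — no reversal.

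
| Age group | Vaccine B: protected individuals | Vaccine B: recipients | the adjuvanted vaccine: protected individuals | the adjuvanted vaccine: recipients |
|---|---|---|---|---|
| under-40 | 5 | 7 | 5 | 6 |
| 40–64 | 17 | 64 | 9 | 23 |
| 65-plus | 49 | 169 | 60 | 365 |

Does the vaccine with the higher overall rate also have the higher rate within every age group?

No

Under-40: Vaccine B 5/7 = 71.4%, the adjuvanted vaccine 5/6 = 83.3% → the adjuvanted vaccine
40–64: Vaccine B 17/64 = 26.6%, the adjuvanted vaccine 9/23 = 39.1% → the adjuvanted vaccine
65-plus: Vaccine B 49/169 = 29.0%, the adjuvanted vaccine 60/365 = 16.4% → Vaccine B
Overall: Vaccine B 71/240 = 29.6%, the adjuvanted vaccine 74/394 = 18.8% → Vaccine B
Neither sweeps: Vaccine B wins 1 of 3 groups, the adjuvanted vaccine wins 2. Vaccine B wins overall but not every group — no Simpson reversal.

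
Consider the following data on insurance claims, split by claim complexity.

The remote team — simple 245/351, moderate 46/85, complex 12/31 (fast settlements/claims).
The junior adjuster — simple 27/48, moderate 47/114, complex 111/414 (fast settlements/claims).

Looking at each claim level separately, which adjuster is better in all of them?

Simple: the remote team 245/351 = 69.8%, the junior adjuster 27/48 = 56.2% → the remote team
Moderate: the remote team 46/85 = 54.1%, the junior adjuster 47/114 = 41.2% → the remote team
Complex: the remote team 12/31 = 38.7%, the junior adjuster 111/414 = 26.8% → the remote team
The remote team has the higher rate in all 3 groups.

the remote team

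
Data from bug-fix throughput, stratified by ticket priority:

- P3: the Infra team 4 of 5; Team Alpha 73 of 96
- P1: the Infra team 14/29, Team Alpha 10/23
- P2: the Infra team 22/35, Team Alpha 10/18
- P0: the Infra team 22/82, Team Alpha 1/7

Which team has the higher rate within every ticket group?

the Infra team

P3: the Infra team 4/5 = 80.0%, Team Alpha 73/96 = 76.0% → the Infra team
P1: the Infra team 14/29 = 48.3%, Team Alpha 10/23 = 43.5% → the Infra team
P2: the Infra team 22/35 = 62.9%, Team Alpha 10/18 = 55.6% → the Infra team
P0: the Infra team 22/82 = 26.8%, Team Alpha 1/7 = 14.3% → the Infra team
The Infra team has the higher rate in all 4 groups.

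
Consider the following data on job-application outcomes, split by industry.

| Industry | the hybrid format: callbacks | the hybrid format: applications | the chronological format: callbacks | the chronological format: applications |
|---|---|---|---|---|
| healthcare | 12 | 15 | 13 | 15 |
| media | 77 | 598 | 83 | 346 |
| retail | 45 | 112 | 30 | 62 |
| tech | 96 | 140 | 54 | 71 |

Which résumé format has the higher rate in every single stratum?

the chronological format

Healthcare: the hybrid format 12/15 = 80.0%, the chronological format 13/15 = 86.7% → the chronological format
Media: the hybrid format 77/598 = 12.9%, the chronological format 83/346 = 24.0% → the chronological format
Retail: the hybrid format 45/112 = 40.2%, the chronological format 30/62 = 48.4% → the chronological format
Tech: the hybrid format 96/140 = 68.6%, the chronological format 54/71 = 76.1% → the chronological format
The chronological format has the higher rate in all 4 groups.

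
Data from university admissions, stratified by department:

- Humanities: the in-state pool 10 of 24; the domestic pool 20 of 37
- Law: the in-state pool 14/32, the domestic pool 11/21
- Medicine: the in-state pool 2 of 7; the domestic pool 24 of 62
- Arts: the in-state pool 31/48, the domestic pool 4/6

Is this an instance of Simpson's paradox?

Yes

Humanities: the in-state pool 10/24 = 41.7%, the domestic pool 20/37 = 54.1% → the domestic pool
Law: the in-state pool 14/32 = 43.8%, the domestic pool 11/21 = 52.4% → the domestic pool
Medicine: the in-state pool 2/7 = 28.6%, the domestic pool 24/62 = 38.7% → the domestic pool
Arts: the in-state pool 31/48 = 64.6%, the domestic pool 4/6 = 66.7% → the domestic pool
Overall: the in-state pool 57/111 = 51.4%, the domestic pool 59/126 = 46.8% → the in-state pool
The domestic pool wins each department group but the in-state pool wins overall — the comparison reverses. The domestic pool's applicants skew toward Medicine, which has a lower base rate.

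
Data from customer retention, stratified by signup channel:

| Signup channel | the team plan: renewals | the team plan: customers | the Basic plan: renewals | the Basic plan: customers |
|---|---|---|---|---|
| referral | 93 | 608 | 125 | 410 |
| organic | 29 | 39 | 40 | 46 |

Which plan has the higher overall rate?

Referral: the team plan 93/608 = 15.3%, the Basic plan 125/410 = 30.5% → the Basic plan
Organic: the team plan 29/39 = 74.4%, the Basic plan 40/46 = 87.0% → the Basic plan
Overall: the team plan 122/647 = 18.9%, the Basic plan 165/456 = 36.2% → the Basic plan

the Basic plan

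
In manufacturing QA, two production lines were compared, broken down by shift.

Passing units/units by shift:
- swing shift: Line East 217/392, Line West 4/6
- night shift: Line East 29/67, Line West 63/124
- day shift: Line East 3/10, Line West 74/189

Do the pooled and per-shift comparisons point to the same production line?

Swing shift: Line East 217/392 = 55.4%, Line West 4/6 = 66.7% → Line West
Night shift: Line East 29/67 = 43.3%, Line West 63/124 = 50.8% → Line West
Day shift: Line East 3/10 = 30.0%, Line West 74/189 = 39.2% → Line West
Overall: Line East 249/469 = 53.1%, Line West 141/319 = 44.2% → Line East
Line West wins each shift group but Line East wins overall — the comparison reverses. Line West's units skew toward day shift, which has a lower base rate.

No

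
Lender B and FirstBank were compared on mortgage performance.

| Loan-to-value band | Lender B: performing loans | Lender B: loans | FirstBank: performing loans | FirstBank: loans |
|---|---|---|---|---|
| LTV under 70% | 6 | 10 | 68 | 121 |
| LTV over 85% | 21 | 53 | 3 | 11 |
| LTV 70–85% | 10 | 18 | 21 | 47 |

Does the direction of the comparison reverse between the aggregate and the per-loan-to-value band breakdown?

LTV under 70%: Lender B 6/10 = 60.0%, FirstBank 68/121 = 56.2% → Lender B
LTV over 85%: Lender B 21/53 = 39.6%, FirstBank 3/11 = 27.3% → Lender B
LTV 70–85%: Lender B 10/18 = 55.6%, FirstBank 21/47 = 44.7% → Lender B
Overall: Lender B 37/81 = 45.7%, FirstBank 92/179 = 51.4% → FirstBank
Lender B wins each loan-to-value group but FirstBank wins overall — the comparison reverses. Lender B's loans skew toward LTV over 85%, which has a lower base rate.

Yes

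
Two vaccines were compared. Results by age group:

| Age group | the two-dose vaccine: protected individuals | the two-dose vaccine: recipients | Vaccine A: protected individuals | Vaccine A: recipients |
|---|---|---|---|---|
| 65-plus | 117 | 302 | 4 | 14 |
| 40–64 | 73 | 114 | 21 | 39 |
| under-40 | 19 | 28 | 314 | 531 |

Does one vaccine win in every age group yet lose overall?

Yes

65-plus: the two-dose vaccine 117/302 = 38.7%, Vaccine A 4/14 = 28.6% → the two-dose vaccine
40–64: the two-dose vaccine 73/114 = 64.0%, Vaccine A 21/39 = 53.8% → the two-dose vaccine
Under-40: the two-dose vaccine 19/28 = 67.9%, Vaccine A 314/531 = 59.1% → the two-dose vaccine
Overall: the two-dose vaccine 209/444 = 47.1%, Vaccine A 339/584 = 58.0% → Vaccine A
The two-dose vaccine wins each age group but Vaccine A wins overall — the comparison reverses. The two-dose vaccine's recipients skew toward 65-plus, which has a lower base rate.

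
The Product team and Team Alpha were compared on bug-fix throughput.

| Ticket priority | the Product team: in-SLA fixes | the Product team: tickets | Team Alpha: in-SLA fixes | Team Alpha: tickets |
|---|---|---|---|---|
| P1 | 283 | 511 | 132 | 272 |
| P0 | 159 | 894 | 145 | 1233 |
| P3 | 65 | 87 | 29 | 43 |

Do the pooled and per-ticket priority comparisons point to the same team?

Yes

P1: the Product team 283/511 = 55.4%, Team Alpha 132/272 = 48.5% → the Product team
P0: the Product team 159/894 = 17.8%, Team Alpha 145/1233 = 11.8% → the Product team
P3: the Product team 65/87 = 74.7%, Team Alpha 29/43 = 67.4% → the Product team
Overall: the Product team 507/1492 = 34.0%, Team Alpha 306/1548 = 19.8% → the Product team
The Product team wins overall and in every ticket group — no reversal.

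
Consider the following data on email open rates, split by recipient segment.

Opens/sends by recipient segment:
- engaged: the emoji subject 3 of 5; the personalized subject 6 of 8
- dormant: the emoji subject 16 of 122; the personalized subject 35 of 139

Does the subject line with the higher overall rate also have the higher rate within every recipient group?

Yes

Engaged: the emoji subject 3/5 = 60.0%, the personalized subject 6/8 = 75.0% → the personalized subject
Dormant: the emoji subject 16/122 = 13.1%, the personalized subject 35/139 = 25.2% → the personalized subject
Overall: the emoji subject 19/127 = 15.0%, the personalized subject 41/147 = 27.9% → the personalized subject
The personalized subject wins overall and in every recipient group — no reversal.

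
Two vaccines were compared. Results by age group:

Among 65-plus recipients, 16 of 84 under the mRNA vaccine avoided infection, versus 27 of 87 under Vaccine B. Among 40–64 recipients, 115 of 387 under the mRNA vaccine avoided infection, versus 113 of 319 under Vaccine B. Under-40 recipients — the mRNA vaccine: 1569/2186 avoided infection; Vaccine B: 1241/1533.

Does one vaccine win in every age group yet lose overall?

65-plus: the mRNA vaccine 16/84 = 19.0%, Vaccine B 27/87 = 31.0% → Vaccine B
40–64: the mRNA vaccine 115/387 = 29.7%, Vaccine B 113/319 = 35.4% → Vaccine B
Under-40: the mRNA vaccine 1569/2186 = 71.8%, Vaccine B 1241/1533 = 81.0% → Vaccine B
Overall: the mRNA vaccine 1700/2657 = 64.0%, Vaccine B 1381/1939 = 71.2% → Vaccine B
Vaccine B wins overall and in every age group — no reversal.

No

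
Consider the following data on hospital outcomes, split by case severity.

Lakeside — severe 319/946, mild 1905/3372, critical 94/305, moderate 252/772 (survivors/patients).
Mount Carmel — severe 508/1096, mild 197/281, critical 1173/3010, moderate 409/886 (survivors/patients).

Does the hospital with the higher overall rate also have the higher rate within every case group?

Severe: Lakeside 319/946 = 33.7%, Mount Carmel 508/1096 = 46.4% → Mount Carmel
Mild: Lakeside 1905/3372 = 56.5%, Mount Carmel 197/281 = 70.1% → Mount Carmel
Critical: Lakeside 94/305 = 30.8%, Mount Carmel 1173/3010 = 39.0% → Mount Carmel
Moderate: Lakeside 252/772 = 32.6%, Mount Carmel 409/886 = 46.2% → Mount Carmel
Overall: Lakeside 2570/5395 = 47.6%, Mount Carmel 2287/5273 = 43.4% → Lakeside
Mount Carmel wins each case group but Lakeside wins overall — the comparison reverses. Mount Carmel's patients skew toward critical, which has a lower base rate.

No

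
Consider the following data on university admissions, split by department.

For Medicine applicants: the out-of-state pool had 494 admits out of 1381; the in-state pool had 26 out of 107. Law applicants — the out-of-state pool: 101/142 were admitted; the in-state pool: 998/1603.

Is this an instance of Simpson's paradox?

Yes

Medicine: the out-of-state pool 494/1381 = 35.8%, the in-state pool 26/107 = 24.3% → the out-of-state pool
Law: the out-of-state pool 101/142 = 71.1%, the in-state pool 998/1603 = 62.3% → the out-of-state pool
Overall: the out-of-state pool 595/1523 = 39.1%, the in-state pool 1024/1710 = 59.9% → the in-state pool
The out-of-state pool wins each department group but the in-state pool wins overall — the comparison reverses. The out-of-state pool's applicants skew toward Medicine, which has a lower base rate.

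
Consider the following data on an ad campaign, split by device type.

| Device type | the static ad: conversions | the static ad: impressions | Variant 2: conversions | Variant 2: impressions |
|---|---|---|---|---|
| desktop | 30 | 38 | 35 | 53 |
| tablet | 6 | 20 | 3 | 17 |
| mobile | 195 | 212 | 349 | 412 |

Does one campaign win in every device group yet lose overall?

No

Desktop: the static ad 30/38 = 78.9%, Variant 2 35/53 = 66.0% → the static ad
Tablet: the static ad 6/20 = 30.0%, Variant 2 3/17 = 17.6% → the static ad
Mobile: the static ad 195/212 = 92.0%, Variant 2 349/412 = 84.7% → the static ad
Overall: the static ad 231/270 = 85.6%, Variant 2 387/482 = 80.3% → the static ad
The static ad wins overall and in every device group — no reversal.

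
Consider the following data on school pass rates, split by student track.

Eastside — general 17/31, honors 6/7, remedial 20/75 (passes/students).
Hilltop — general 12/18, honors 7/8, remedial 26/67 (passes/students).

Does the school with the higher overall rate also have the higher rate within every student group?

General: Eastside 17/31 = 54.8%, Hilltop 12/18 = 66.7% → Hilltop
Honors: Eastside 6/7 = 85.7%, Hilltop 7/8 = 87.5% → Hilltop
Remedial: Eastside 20/75 = 26.7%, Hilltop 26/67 = 38.8% → Hilltop
Overall: Eastside 43/113 = 38.1%, Hilltop 45/93 = 48.4% → Hilltop
Hilltop wins overall and in every student group — no reversal.

Yes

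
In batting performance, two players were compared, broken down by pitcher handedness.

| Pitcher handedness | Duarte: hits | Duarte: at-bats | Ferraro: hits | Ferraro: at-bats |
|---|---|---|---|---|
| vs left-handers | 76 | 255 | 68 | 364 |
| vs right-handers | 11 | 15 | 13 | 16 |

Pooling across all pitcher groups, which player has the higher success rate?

Vs left-handers: Duarte 76/255 = 29.8%, Ferraro 68/364 = 18.7% → Duarte
Vs right-handers: Duarte 11/15 = 73.3%, Ferraro 13/16 = 81.2% → Ferraro
Overall: Duarte 87/270 = 32.2%, Ferraro 81/380 = 21.3% → Duarte
(Neither sweeps every pitcher group, but Duarte has the higher pooled rate.)

Duarte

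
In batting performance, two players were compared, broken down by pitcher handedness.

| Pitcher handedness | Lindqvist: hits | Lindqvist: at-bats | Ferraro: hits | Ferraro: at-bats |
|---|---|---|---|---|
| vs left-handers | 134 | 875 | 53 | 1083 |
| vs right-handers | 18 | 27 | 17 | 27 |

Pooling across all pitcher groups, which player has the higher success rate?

Vs left-handers: Lindqvist 134/875 = 15.3%, Ferraro 53/1083 = 4.9% → Lindqvist
Vs right-handers: Lindqvist 18/27 = 66.7%, Ferraro 17/27 = 63.0% → Lindqvist
Overall: Lindqvist 152/902 = 16.9%, Ferraro 70/1110 = 6.3% → Lindqvist

Lindqvist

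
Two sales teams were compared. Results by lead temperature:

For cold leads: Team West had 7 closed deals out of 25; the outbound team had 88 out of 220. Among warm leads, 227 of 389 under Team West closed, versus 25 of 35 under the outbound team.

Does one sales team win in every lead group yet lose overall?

Cold: Team West 7/25 = 28.0%, the outbound team 88/220 = 40.0% → the outbound team
Warm: Team West 227/389 = 58.4%, the outbound team 25/35 = 71.4% → the outbound team
Overall: Team West 234/414 = 56.5%, the outbound team 113/255 = 44.3% → Team West
The outbound team wins each lead group but Team West wins overall — the comparison reverses. The outbound team's leads skew toward cold, which has a lower base rate.

Yes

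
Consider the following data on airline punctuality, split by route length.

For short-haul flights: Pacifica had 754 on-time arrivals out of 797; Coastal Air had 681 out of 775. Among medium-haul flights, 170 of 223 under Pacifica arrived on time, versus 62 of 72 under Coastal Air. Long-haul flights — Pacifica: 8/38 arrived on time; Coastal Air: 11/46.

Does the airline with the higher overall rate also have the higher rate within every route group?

No

Short-haul: Pacifica 754/797 = 94.6%, Coastal Air 681/775 = 87.9% → Pacifica
Medium-haul: Pacifica 170/223 = 76.2%, Coastal Air 62/72 = 86.1% → Coastal Air
Long-haul: Pacifica 8/38 = 21.1%, Coastal Air 11/46 = 23.9% → Coastal Air
Overall: Pacifica 932/1058 = 88.1%, Coastal Air 754/893 = 84.4% → Pacifica
Neither sweeps: Pacifica wins 1 of 3 groups, Coastal Air wins 2. Pacifica wins overall but not every group — no Simpson reversal.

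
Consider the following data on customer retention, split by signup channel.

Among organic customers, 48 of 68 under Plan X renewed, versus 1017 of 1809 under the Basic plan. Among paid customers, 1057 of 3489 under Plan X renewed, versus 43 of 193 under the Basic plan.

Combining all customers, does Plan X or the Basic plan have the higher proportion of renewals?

Organic: Plan X 48/68 = 70.6%, the Basic plan 1017/1809 = 56.2% → Plan X
Paid: Plan X 1057/3489 = 30.3%, the Basic plan 43/193 = 22.3% → Plan X
Overall: Plan X 1105/3557 = 31.1%, the Basic plan 1060/2002 = 52.9% → the Basic plan
(Plan X wins every signup group but the Basic plan wins overall — Plan X's customers skew toward the low-rate paid group.)

the Basic plan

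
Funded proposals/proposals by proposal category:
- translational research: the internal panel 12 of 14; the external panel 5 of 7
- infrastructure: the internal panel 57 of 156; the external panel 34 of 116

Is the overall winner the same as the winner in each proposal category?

Yes

Translational research: the internal panel 12/14 = 85.7%, the external panel 5/7 = 71.4% → the internal panel
Infrastructure: the internal panel 57/156 = 36.5%, the external panel 34/116 = 29.3% → the internal panel
Overall: the internal panel 69/170 = 40.6%, the external panel 39/123 = 31.7% → the internal panel
The internal panel wins overall and in every proposal group — no reversal.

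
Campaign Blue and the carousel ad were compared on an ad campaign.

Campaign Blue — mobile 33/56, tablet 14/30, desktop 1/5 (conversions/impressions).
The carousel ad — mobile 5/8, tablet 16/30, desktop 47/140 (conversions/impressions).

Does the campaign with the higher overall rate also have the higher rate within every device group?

No

Mobile: Campaign Blue 33/56 = 58.9%, the carousel ad 5/8 = 62.5% → the carousel ad
Tablet: Campaign Blue 14/30 = 46.7%, the carousel ad 16/30 = 53.3% → the carousel ad
Desktop: Campaign Blue 1/5 = 20.0%, the carousel ad 47/140 = 33.6% → the carousel ad
Overall: Campaign Blue 48/91 = 52.7%, the carousel ad 68/178 = 38.2% → Campaign Blue
The carousel ad wins each device group but Campaign Blue wins overall — the comparison reverses. The carousel ad's impressions skew toward desktop, which has a lower base rate.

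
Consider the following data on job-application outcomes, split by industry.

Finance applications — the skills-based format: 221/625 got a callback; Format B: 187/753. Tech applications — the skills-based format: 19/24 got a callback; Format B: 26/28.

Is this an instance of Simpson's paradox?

Finance: the skills-based format 221/625 = 35.4%, Format B 187/753 = 24.8% → the skills-based format
Tech: the skills-based format 19/24 = 79.2%, Format B 26/28 = 92.9% → Format B
Overall: the skills-based format 240/649 = 37.0%, Format B 213/781 = 27.3% → the skills-based format
Neither sweeps: the skills-based format wins 1 of 2 groups, Format B wins 1. The skills-based format wins overall but not every group — no Simpson reversal.

No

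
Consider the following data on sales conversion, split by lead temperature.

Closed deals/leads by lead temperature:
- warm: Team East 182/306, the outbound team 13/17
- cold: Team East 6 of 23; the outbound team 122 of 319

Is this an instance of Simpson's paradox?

Yes

Warm: Team East 182/306 = 59.5%, the outbound team 13/17 = 76.5% → the outbound team
Cold: Team East 6/23 = 26.1%, the outbound team 122/319 = 38.2% → the outbound team
Overall: Team East 188/329 = 57.1%, the outbound team 135/336 = 40.2% → Team East
The outbound team wins each lead group but Team East wins overall — the comparison reverses. The outbound team's leads skew toward cold, which has a lower base rate.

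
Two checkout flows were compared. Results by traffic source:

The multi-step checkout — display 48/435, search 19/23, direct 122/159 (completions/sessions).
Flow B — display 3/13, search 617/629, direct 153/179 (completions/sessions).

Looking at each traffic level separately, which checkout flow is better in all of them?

Flow B

Display: the multi-step checkout 48/435 = 11.0%, Flow B 3/13 = 23.1% → Flow B
Search: the multi-step checkout 19/23 = 82.6%, Flow B 617/629 = 98.1% → Flow B
Direct: the multi-step checkout 122/159 = 76.7%, Flow B 153/179 = 85.5% → Flow B
Flow B has the higher rate in all 3 groups.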